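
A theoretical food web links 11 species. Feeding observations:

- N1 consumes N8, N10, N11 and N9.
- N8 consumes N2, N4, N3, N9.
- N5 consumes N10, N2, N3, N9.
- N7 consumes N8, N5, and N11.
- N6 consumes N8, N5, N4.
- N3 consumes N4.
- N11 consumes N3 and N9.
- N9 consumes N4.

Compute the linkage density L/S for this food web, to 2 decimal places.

L/S = 2.00

There are L = 22 links among S = 11 species.
L/S = 22/11 = 2.0000 ≈ 2.00.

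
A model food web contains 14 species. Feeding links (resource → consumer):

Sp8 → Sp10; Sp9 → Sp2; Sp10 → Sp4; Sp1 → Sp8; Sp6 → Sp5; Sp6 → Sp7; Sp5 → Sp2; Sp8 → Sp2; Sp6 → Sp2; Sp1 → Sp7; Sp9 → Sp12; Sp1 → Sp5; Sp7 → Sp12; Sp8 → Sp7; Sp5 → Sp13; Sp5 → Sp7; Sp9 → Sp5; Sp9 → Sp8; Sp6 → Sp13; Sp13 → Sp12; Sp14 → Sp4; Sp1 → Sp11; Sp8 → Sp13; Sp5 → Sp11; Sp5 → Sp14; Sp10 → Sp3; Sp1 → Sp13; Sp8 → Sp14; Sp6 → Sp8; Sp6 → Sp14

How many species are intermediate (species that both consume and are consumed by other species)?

Intermediate species (has both prey and predators): Sp5, Sp8, Sp7, Sp10, Sp13, Sp14.
Count: 6.

6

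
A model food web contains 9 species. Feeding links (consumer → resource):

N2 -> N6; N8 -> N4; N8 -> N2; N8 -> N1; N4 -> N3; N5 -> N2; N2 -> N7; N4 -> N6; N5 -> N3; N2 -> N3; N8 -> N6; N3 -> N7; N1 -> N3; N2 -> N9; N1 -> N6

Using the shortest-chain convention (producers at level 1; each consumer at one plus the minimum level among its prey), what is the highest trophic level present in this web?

Producers (level 1): N6, N7, N9.
Following each consumer down to its lowest-level prey: N7 → N3 → N5 (levels 1 through 3).
All prey of N5 (N3 2, N2 2) are at level 2 or above, so N5 is at level 1 + 2 = 3.
Every consumer has at least one prey at level 2 or below, so none exceeds level 3.

3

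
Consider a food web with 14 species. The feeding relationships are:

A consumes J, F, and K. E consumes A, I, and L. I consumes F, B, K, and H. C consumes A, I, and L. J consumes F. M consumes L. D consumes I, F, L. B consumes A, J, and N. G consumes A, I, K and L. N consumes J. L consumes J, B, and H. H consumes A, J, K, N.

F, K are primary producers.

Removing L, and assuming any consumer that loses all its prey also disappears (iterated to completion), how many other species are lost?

Remove L.
Round 1: M (all prey gone) → extinct.
No further losses. Total secondary extinctions: 1.

1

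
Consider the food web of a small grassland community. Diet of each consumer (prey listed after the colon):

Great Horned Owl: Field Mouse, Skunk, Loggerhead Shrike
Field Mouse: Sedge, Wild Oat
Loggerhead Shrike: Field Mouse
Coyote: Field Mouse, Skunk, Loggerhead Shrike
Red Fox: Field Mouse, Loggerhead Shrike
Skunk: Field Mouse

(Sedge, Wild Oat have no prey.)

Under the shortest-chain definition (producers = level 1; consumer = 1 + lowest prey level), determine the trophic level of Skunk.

Trophic level 3

Sedge is a producer → level 1.
Field Mouse eats Sedge → level 2.
Skunk eats Field Mouse → level 3.
No prey of Skunk is below level 2, so 3 is the minimum.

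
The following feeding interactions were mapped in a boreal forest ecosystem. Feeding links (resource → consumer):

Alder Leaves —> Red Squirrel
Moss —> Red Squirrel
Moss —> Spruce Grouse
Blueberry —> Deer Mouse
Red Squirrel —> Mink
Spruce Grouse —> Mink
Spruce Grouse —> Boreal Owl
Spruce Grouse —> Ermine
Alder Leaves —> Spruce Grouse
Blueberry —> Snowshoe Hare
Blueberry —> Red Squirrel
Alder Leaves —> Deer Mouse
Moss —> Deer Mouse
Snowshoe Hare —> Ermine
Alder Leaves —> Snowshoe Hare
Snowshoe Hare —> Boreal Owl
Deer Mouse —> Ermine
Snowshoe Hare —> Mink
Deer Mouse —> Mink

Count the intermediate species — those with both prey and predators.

Intermediate species (has both prey and predators): Snowshoe Hare, Deer Mouse, Red Squirrel, Spruce Grouse.
Count: 4.

4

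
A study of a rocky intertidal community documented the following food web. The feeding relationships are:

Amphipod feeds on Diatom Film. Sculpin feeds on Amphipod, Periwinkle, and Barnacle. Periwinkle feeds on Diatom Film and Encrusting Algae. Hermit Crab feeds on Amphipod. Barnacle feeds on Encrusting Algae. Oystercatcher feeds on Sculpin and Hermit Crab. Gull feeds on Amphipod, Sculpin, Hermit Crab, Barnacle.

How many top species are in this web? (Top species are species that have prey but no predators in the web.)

Top species (has prey, but nothing eats it): Oystercatcher, Gull.
Count: 2.

2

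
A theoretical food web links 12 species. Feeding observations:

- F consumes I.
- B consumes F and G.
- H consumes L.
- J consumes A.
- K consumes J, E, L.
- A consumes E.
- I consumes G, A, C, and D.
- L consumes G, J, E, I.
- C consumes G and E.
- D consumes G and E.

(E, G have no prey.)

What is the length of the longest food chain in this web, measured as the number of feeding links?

One longest chain: E → D → I → F → B.
It has 5 species and 4 links.

4 links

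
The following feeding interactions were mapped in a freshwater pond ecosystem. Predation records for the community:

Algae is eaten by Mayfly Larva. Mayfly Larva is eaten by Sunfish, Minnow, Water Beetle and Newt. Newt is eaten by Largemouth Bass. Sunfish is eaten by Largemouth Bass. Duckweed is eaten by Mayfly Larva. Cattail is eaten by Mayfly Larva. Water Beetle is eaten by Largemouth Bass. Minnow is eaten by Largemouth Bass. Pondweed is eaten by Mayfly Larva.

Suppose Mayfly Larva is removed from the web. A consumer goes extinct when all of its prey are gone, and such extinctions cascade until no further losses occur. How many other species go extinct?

5

Remove Mayfly Larva.
Round 1: Water Beetle (all prey gone), Newt (all prey gone), Sunfish (all prey gone), Minnow (all prey gone) → extinct.
Round 2: Largemouth Bass (all prey gone) → extinct.
No further losses. Total secondary extinctions: 5.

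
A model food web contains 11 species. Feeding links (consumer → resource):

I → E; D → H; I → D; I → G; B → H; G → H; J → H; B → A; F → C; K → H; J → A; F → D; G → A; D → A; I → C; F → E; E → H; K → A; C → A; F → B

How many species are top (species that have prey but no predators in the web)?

Top species (has prey, but nothing eats it): J, K, I, F.
Count: 4.

4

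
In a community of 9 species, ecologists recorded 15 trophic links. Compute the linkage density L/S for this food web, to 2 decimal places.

L/S = 1.67

There are L = 15 links among S = 9 species.
L/S = 15/9 = 1.6667 ≈ 1.67.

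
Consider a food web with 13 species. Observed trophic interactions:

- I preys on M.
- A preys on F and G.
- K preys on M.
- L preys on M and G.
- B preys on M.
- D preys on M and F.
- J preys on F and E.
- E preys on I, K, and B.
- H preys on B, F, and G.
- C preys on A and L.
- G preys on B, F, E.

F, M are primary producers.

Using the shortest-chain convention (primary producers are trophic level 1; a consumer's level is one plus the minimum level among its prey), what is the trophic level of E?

M is a producer → level 1.
I eats M → level 2.
E eats I → level 3.
No prey of E is below level 2, so 3 is the minimum.

Trophic level 3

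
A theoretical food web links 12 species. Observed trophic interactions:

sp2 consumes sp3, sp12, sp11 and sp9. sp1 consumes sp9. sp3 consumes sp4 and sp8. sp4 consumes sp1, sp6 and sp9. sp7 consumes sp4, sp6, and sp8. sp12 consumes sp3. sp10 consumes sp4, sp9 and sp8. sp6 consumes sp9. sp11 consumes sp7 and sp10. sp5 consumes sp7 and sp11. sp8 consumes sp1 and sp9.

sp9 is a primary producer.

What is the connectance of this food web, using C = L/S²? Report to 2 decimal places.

The web has S = 12 species and L = 24 feeding links.
C = L / S² = 24 / 144 = 0.1667 ≈ 0.17.

C = 0.17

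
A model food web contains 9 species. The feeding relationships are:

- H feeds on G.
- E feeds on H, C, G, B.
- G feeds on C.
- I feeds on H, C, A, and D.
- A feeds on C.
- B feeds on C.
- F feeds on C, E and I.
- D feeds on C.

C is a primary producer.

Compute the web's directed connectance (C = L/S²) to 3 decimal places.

The web has S = 9 species and L = 16 feeding links.
C = L / S² = 16 / 81 = 0.1975 ≈ 0.198.

C = 0.198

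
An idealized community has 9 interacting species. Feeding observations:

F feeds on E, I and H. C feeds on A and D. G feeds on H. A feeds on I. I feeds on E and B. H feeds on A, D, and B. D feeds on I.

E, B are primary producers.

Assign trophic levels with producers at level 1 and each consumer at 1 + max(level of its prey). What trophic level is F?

E is a producer → level 1.
I eats E (level 1); other prey at levels: B 1 → level 2.
A eats I → level 3.
H eats A (level 3); other prey at levels: B 1, D 3 → level 4.
F eats H (level 4); other prey at levels: E 1, I 2 → level 5.

Trophic level 5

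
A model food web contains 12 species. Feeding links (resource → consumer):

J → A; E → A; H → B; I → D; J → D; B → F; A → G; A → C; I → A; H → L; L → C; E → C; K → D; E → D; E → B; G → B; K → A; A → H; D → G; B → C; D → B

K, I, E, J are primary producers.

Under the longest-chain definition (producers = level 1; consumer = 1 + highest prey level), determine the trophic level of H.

K is a producer → level 1.
A eats K (level 1); other prey at levels: I 1, E 1, J 1 → level 2.
H eats A → level 3.

Trophic level 3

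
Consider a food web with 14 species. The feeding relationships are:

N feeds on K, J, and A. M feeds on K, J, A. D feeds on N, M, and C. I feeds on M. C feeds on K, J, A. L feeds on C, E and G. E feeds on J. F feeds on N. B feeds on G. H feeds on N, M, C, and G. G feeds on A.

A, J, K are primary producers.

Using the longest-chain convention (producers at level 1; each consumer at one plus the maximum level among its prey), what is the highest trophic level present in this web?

3

Producers (level 1): A, J, K.
A → M → D gives D level 3.
No species has a prey at level 3, so no species reaches level 4.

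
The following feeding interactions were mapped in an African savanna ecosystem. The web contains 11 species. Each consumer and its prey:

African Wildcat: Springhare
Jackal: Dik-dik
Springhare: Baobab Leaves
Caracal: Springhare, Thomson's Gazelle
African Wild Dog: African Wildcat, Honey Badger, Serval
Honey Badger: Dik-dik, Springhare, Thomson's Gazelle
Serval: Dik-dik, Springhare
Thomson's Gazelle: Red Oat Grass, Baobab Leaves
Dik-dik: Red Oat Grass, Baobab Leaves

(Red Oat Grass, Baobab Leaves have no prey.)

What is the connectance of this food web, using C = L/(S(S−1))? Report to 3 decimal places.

C = 0.155

The web has S = 11 species and L = 17 feeding links.
C = L / (S(S−1)) = 17 / 110 = 0.1545 ≈ 0.155.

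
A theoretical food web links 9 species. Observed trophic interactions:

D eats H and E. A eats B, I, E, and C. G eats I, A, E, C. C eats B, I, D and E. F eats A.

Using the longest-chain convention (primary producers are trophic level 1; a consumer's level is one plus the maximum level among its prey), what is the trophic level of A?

H is a producer → level 1.
D eats H (level 1); other prey at levels: E 1 → level 2.
C eats D (level 2); other prey at levels: E 1, B 1, I 1 → level 3.
A eats C (level 3); other prey at levels: E 1, B 1, I 1 → level 4.

Trophic level 4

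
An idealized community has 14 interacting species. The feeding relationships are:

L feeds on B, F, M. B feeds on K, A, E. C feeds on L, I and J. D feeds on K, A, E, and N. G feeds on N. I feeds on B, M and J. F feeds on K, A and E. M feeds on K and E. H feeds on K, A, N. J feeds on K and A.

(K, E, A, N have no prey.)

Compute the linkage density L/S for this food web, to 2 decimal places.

There are L = 27 links among S = 14 species.
L/S = 27/14 = 1.9286 ≈ 1.93.

L/S = 1.93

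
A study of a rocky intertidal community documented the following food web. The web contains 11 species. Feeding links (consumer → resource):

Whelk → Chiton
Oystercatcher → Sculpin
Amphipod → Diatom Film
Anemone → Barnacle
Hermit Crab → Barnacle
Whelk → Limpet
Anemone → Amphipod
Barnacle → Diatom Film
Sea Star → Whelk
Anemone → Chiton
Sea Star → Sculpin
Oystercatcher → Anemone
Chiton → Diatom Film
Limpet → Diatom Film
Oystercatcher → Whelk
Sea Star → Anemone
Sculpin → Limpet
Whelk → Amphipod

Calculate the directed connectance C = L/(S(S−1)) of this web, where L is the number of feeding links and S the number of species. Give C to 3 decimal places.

C = 0.164

The web has S = 11 species and L = 18 feeding links.
C = L / (S(S−1)) = 18 / 110 = 0.1636 ≈ 0.164.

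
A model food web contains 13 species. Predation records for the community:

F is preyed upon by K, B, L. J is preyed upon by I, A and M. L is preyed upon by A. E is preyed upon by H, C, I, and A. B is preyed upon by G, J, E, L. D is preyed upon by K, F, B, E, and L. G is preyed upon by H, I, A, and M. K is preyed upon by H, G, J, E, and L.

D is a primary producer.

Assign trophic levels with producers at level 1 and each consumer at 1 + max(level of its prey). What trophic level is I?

D is a producer → level 1.
F eats D → level 2.
B eats F (level 2); other prey at levels: D 1 → level 3.
E eats B (level 3); other prey at levels: D 1, K 3 → level 4.
I eats E (level 4); other prey at levels: G 4, J 4 → level 5.

Trophic level 5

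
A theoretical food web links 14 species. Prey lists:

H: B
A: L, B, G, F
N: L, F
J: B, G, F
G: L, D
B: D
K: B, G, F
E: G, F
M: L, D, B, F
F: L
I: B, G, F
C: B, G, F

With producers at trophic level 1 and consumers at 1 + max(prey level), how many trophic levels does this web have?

3

Producers (level 1): L, D.
D → B → H gives H level 3.
No species has a prey at level 3, so no species reaches level 4.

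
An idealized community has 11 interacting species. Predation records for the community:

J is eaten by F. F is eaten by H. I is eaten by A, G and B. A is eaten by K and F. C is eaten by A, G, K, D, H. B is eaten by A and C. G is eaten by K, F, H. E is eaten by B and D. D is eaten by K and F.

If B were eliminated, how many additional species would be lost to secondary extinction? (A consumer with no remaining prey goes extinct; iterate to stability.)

Remove B.
Round 1: C (all prey gone) → extinct.
No further losses. Total secondary extinctions: 1.

1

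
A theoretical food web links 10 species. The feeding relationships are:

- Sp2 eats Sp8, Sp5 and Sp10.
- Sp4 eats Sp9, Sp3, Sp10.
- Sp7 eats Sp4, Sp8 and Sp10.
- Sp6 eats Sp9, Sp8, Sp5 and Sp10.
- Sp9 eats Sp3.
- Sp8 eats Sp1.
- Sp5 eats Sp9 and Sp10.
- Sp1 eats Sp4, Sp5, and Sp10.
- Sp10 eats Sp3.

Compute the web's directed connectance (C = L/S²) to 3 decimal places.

The web has S = 10 species and L = 21 feeding links.
C = L / S² = 21 / 100 = 0.2100 ≈ 0.210.

C = 0.210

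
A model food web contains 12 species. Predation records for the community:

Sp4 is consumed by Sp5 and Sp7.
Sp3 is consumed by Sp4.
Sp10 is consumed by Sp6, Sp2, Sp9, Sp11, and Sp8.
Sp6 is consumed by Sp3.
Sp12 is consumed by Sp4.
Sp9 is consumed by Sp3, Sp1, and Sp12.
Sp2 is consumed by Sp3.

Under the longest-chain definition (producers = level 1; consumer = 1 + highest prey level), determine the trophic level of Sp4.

Sp10 is a producer → level 1.
Sp9 eats Sp10 → level 2.
Sp12 eats Sp9 → level 3.
Sp4 eats Sp12 (level 3); other prey at levels: Sp3 3 → level 4.

Trophic level 4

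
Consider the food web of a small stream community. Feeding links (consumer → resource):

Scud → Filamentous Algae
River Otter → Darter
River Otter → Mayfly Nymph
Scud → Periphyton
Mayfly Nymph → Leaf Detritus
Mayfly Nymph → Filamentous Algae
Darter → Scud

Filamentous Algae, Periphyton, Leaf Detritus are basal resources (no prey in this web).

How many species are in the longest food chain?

4 species

One longest chain: Filamentous Algae → Scud → Darter → River Otter.
It has 4 species and 3 links.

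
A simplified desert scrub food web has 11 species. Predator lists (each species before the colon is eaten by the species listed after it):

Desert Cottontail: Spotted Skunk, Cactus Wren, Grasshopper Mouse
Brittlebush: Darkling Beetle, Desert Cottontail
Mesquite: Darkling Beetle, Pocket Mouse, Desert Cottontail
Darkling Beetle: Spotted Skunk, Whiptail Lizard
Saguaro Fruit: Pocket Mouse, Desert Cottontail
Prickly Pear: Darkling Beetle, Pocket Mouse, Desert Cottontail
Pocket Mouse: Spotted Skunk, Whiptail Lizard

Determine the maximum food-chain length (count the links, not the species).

2 links

One longest chain: Prickly Pear → Darkling Beetle → Spotted Skunk.
It has 3 species and 2 links.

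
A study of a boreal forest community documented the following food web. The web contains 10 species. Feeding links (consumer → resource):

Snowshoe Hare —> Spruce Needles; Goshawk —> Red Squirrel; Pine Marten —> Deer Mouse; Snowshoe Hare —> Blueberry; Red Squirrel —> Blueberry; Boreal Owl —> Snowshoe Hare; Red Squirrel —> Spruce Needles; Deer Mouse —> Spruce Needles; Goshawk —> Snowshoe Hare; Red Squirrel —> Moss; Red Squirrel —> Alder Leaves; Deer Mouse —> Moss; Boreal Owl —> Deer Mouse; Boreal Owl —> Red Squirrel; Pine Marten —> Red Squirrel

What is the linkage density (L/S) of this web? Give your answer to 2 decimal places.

There are L = 15 links among S = 10 species.
L/S = 15/10 = 1.5000 ≈ 1.50.

L/S = 1.50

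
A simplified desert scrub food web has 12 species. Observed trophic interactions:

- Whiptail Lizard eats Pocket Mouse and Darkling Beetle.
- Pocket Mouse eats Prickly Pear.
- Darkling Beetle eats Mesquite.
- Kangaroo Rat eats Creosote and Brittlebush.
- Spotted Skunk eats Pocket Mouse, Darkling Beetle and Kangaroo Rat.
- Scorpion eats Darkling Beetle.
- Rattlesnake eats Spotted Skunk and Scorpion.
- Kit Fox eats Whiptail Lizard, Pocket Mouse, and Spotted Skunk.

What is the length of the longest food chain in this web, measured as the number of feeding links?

3 links

One longest chain: Mesquite → Darkling Beetle → Scorpion → Rattlesnake.
It has 4 species and 3 links.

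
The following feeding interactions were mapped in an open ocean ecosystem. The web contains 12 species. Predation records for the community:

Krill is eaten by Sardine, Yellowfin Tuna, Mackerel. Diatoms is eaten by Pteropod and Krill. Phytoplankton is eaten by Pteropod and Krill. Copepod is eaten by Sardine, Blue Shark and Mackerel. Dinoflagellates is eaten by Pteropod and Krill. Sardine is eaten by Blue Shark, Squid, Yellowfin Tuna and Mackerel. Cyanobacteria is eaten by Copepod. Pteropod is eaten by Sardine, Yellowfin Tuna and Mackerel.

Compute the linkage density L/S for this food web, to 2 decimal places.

There are L = 20 links among S = 12 species.
L/S = 20/12 = 1.6667 ≈ 1.67.

L/S = 1.67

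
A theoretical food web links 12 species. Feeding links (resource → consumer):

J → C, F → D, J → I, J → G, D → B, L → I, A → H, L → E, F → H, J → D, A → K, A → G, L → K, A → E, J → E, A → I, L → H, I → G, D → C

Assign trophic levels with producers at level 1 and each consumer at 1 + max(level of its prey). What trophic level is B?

Trophic level 3

F is a producer → level 1.
D eats F (level 1); other prey at levels: J 1 → level 2.
B eats D → level 3.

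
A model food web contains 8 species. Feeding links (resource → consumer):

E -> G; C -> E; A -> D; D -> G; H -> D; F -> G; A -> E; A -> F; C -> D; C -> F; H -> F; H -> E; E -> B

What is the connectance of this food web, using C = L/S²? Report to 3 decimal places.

C = 0.203

The web has S = 8 species and L = 13 feeding links.
C = L / S² = 13 / 64 = 0.2031 ≈ 0.203.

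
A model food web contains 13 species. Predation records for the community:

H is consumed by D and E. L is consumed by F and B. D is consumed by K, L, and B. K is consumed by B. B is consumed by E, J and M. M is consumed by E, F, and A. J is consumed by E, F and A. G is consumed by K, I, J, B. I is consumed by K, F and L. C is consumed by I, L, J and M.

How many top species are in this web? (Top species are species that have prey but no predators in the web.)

3

Top species (has prey, but nothing eats it): F, E, A.
Count: 3.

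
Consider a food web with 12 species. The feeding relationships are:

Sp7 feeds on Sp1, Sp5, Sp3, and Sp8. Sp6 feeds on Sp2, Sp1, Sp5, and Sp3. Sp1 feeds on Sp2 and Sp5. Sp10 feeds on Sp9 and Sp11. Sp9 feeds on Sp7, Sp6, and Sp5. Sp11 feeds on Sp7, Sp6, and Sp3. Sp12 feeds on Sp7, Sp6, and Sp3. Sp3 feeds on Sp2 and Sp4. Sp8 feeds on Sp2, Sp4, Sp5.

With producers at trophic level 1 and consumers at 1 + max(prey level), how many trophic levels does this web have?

Producers (level 1): Sp2, Sp5, Sp4.
Sp2 → Sp1 → Sp6 → Sp9 → Sp10 gives Sp10 level 5.
No species has a prey at level 5, so no species reaches level 6.

5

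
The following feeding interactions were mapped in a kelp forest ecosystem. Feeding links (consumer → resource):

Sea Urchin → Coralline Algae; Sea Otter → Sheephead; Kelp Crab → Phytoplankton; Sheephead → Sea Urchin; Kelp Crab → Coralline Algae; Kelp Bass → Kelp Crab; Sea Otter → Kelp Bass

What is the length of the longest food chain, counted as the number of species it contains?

4 species

One longest chain: Coralline Algae → Kelp Crab → Kelp Bass → Sea Otter.
It has 4 species and 3 links.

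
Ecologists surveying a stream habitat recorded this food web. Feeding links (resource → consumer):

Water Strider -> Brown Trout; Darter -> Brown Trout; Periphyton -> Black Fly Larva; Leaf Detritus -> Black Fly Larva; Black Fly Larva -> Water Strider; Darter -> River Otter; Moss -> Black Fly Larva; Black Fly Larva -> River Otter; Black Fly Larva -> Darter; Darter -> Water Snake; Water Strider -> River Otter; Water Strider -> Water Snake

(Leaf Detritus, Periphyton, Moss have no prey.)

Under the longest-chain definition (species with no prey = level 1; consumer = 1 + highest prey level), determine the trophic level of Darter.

Leaf Detritus has no prey (basal) → level 1.
Black Fly Larva eats Leaf Detritus (level 1); other prey at levels: Periphyton 1, Moss 1 → level 2.
Darter eats Black Fly Larva → level 3.

Trophic level 3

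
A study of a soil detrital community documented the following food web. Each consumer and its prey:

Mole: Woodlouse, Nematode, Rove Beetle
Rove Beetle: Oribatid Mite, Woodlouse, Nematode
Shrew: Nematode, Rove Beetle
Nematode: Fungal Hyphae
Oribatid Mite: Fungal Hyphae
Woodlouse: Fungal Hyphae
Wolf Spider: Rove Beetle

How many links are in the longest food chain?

3 links

One longest chain: Fungal Hyphae → Oribatid Mite → Rove Beetle → Mole.
It has 4 species and 3 links.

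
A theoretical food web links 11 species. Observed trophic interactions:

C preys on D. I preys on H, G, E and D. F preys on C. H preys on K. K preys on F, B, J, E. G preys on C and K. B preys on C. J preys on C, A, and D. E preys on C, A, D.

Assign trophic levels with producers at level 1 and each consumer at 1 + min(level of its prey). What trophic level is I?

D is a producer → level 1.
I eats D → level 2.

Trophic level 2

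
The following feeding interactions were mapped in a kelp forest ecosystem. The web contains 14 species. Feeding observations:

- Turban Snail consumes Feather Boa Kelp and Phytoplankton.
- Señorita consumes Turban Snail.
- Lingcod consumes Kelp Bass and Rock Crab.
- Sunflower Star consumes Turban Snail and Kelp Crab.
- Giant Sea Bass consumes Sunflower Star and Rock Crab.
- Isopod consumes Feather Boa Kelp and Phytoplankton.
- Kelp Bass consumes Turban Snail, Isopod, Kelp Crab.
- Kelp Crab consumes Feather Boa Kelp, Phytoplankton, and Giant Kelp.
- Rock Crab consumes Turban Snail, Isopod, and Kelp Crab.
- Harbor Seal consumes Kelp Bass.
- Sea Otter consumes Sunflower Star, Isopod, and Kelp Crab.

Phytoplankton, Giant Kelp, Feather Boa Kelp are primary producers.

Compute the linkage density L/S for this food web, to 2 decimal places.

There are L = 24 links among S = 14 species.
L/S = 24/14 = 1.7143 ≈ 1.71.

L/S = 1.71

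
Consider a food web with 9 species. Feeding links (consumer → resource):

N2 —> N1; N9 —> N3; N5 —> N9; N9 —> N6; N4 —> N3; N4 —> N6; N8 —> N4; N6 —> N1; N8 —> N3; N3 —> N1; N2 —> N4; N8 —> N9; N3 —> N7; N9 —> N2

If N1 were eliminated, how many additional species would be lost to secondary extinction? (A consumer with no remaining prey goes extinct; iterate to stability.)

Remove N1.
Round 1: N6 (all prey gone) → extinct.
No further losses. Total secondary extinctions: 1.

1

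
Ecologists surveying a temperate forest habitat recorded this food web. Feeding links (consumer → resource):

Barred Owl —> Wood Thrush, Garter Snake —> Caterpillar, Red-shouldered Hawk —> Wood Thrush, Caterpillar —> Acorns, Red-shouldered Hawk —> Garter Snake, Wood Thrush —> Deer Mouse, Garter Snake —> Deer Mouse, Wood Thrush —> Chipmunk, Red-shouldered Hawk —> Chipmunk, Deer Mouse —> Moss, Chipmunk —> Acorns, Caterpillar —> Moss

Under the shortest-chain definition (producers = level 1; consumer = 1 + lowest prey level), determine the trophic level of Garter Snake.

Trophic level 3

Moss is a producer → level 1.
Deer Mouse eats Moss → level 2.
Garter Snake eats Deer Mouse → level 3.
No prey of Garter Snake is below level 2, so 3 is the minimum.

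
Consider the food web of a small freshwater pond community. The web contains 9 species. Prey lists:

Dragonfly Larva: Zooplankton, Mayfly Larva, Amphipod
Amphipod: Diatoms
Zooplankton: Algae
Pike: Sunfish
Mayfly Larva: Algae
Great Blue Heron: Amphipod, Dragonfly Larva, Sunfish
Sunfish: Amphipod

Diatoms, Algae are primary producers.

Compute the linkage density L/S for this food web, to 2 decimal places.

There are L = 11 links among S = 9 species.
L/S = 11/9 = 1.2222 ≈ 1.22.

L/S = 1.22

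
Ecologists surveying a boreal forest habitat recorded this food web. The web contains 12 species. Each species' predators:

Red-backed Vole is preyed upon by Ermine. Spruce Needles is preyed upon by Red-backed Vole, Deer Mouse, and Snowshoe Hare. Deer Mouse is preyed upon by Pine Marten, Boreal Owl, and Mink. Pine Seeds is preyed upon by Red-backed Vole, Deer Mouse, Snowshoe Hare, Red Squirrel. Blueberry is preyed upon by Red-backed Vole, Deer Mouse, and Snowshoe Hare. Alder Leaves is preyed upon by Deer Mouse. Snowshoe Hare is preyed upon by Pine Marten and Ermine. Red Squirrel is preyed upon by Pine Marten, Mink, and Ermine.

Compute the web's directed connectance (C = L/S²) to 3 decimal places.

C = 0.139

The web has S = 12 species and L = 20 feeding links.
C = L / S² = 20 / 144 = 0.1389 ≈ 0.139.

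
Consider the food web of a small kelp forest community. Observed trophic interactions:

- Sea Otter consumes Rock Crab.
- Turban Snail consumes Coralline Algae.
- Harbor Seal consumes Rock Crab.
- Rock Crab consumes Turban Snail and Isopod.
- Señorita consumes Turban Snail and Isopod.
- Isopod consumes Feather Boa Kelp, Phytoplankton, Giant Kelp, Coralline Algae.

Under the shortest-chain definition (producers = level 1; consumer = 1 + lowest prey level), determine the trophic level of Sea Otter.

Giant Kelp is a producer → level 1.
Isopod eats Giant Kelp → level 2.
Rock Crab eats Isopod → level 3.
Sea Otter eats Rock Crab → level 4.
No prey of Sea Otter is below level 3, so 4 is the minimum.

Trophic level 4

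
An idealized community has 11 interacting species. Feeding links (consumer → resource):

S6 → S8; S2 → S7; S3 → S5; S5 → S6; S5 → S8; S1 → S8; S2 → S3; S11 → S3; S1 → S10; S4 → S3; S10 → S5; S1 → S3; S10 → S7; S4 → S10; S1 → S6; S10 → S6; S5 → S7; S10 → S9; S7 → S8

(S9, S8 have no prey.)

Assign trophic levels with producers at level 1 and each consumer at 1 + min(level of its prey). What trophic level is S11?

S8 is a producer → level 1.
S5 eats S8 → level 2.
S3 eats S5 → level 3.
S11 eats S3 → level 4.
No prey of S11 is below level 3, so 4 is the minimum.

Trophic level 4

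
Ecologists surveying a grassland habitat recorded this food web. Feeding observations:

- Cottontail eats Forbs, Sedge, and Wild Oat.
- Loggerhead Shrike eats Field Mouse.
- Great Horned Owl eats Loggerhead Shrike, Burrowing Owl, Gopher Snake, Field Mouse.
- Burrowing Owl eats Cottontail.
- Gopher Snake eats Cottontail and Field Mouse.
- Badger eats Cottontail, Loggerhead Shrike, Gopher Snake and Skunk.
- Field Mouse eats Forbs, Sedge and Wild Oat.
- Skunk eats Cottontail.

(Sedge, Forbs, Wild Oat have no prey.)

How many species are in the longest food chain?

One longest chain: Sedge → Field Mouse → Loggerhead Shrike → Great Horned Owl.
It has 4 species and 3 links.

4 species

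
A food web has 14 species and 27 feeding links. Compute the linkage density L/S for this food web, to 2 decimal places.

L/S = 1.93

There are L = 27 links among S = 14 species.
L/S = 27/14 = 1.9286 ≈ 1.93.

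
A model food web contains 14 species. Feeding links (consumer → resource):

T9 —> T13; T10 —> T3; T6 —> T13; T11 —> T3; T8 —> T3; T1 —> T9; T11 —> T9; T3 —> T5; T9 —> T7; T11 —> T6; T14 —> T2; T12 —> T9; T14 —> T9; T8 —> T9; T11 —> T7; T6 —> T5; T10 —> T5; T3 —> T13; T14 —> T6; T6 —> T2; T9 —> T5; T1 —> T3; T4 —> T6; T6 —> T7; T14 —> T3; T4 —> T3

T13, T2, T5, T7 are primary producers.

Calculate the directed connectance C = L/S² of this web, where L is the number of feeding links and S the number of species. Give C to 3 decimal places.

The web has S = 14 species and L = 26 feeding links.
C = L / S² = 26 / 196 = 0.1327 ≈ 0.133.

C = 0.133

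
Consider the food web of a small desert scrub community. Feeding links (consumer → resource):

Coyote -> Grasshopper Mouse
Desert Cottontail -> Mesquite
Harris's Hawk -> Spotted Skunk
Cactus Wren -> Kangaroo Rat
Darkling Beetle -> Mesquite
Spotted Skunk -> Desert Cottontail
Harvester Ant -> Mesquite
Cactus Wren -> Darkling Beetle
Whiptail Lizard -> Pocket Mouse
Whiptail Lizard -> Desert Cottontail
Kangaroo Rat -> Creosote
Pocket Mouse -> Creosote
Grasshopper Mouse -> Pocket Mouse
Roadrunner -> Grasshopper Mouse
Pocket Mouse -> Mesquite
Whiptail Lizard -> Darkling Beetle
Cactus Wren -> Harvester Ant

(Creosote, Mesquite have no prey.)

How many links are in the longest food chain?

3 links

One longest chain: Creosote → Pocket Mouse → Grasshopper Mouse → Roadrunner.
It has 4 species and 3 links.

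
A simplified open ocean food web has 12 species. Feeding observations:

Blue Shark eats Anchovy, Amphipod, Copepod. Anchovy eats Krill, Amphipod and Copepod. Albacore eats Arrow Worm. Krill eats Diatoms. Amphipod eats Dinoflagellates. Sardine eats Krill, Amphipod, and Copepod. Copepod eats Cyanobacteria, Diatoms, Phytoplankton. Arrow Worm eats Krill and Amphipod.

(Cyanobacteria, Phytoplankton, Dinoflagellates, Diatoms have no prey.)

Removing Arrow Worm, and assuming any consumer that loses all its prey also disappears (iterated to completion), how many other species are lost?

1

Remove Arrow Worm.
Round 1: Albacore (all prey gone) → extinct.
No further losses. Total secondary extinctions: 1.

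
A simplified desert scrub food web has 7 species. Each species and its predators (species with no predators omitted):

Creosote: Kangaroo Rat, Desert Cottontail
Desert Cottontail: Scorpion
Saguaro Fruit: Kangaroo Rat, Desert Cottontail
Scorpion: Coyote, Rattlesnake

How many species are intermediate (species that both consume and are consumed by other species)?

2

Intermediate species (has both prey and predators): Desert Cottontail, Scorpion.
Count: 2.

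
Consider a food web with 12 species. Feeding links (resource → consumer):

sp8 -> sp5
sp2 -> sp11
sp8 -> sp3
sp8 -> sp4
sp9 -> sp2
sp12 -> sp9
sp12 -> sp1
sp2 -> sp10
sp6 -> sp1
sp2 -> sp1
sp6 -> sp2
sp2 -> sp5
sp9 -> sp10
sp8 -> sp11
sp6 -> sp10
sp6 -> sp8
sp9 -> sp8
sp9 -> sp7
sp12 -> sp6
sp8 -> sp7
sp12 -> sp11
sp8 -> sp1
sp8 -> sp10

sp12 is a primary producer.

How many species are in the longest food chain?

One longest chain: sp12 → sp9 → sp8 → sp4.
It has 4 species and 3 links.

4 species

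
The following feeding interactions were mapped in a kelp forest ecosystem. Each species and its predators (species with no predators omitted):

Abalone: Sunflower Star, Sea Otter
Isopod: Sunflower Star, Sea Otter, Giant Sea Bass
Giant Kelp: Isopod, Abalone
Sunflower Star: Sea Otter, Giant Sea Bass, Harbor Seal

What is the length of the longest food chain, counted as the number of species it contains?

One longest chain: Giant Kelp → Isopod → Sunflower Star → Sea Otter.
It has 4 species and 3 links.

4 species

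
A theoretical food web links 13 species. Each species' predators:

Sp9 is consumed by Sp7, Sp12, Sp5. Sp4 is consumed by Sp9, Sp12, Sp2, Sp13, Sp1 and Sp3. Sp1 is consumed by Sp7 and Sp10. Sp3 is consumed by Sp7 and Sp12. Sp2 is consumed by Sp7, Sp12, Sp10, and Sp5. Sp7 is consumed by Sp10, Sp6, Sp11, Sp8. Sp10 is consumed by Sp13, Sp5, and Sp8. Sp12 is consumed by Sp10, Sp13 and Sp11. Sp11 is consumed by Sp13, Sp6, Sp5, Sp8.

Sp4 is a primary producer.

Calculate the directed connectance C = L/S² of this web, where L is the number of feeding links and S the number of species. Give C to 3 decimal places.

The web has S = 13 species and L = 31 feeding links.
C = L / S² = 31 / 169 = 0.1834 ≈ 0.183.

C = 0.183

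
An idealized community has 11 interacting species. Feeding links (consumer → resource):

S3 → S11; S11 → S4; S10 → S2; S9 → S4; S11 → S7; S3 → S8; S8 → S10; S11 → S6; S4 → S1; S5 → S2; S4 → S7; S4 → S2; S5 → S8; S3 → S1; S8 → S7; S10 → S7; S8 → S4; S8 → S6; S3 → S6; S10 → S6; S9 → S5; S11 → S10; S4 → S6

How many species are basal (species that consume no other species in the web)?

4

Basal species (no prey listed): S2, S7, S1, S6.
Count: 4.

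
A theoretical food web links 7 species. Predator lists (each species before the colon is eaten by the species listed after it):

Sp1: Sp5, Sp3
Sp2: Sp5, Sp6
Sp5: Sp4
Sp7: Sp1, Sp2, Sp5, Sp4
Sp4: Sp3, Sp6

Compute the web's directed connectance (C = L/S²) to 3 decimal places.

C = 0.224

The web has S = 7 species and L = 11 feeding links.
C = L / S² = 11 / 49 = 0.2245 ≈ 0.224.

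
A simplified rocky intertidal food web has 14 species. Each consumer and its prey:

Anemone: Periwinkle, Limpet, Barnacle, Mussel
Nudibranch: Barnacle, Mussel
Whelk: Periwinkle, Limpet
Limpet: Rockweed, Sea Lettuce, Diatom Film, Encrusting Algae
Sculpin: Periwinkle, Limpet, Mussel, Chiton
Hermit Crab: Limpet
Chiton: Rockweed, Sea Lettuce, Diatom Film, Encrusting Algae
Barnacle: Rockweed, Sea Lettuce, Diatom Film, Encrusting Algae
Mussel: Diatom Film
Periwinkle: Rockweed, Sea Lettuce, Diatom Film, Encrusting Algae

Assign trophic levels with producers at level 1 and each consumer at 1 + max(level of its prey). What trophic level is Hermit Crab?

Rockweed is a producer → level 1.
Limpet eats Rockweed (level 1); other prey at levels: Sea Lettuce 1, Diatom Film 1, Encrusting Algae 1 → level 2.
Hermit Crab eats Limpet → level 3.

Trophic level 3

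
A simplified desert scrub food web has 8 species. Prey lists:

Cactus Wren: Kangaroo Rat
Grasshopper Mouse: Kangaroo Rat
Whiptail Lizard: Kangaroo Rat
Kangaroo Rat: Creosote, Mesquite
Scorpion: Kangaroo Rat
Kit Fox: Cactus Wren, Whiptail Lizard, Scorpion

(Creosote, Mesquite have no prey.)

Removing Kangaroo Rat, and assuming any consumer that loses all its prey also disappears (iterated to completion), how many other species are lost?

5

Remove Kangaroo Rat.
Round 1: Cactus Wren (all prey gone), Grasshopper Mouse (all prey gone), Whiptail Lizard (all prey gone), Scorpion (all prey gone) → extinct.
Round 2: Kit Fox (all prey gone) → extinct.
No further losses. Total secondary extinctions: 5.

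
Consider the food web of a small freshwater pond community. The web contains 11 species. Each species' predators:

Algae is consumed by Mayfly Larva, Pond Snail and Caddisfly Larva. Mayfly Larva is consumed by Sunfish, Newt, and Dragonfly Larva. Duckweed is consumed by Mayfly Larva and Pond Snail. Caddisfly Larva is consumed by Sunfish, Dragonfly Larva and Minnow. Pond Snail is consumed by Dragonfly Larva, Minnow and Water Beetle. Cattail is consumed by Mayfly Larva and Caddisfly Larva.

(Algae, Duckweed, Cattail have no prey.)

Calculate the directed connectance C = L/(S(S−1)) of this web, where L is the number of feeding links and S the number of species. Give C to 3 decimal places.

C = 0.145

The web has S = 11 species and L = 16 feeding links.
C = L / (S(S−1)) = 16 / 110 = 0.1455 ≈ 0.145.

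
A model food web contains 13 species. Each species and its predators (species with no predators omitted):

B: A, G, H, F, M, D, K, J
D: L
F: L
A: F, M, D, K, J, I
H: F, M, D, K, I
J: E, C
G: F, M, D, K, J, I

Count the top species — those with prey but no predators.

Top species (has prey, but nothing eats it): M, K, I, E, L, C.
Count: 6.

6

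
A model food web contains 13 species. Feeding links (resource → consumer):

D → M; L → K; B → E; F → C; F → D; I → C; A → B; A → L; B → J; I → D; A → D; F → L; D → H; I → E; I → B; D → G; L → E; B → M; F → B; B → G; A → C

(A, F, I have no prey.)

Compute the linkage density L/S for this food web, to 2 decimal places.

L/S = 1.62

There are L = 21 links among S = 13 species.
L/S = 21/13 = 1.6154 ≈ 1.62.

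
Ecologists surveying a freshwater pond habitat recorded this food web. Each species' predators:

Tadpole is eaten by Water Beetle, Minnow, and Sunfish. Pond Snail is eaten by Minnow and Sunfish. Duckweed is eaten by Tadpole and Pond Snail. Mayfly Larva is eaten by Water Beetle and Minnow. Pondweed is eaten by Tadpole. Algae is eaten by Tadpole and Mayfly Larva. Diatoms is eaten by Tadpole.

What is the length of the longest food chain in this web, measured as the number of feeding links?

One longest chain: Algae → Mayfly Larva → Water Beetle.
It has 3 species and 2 links.

2 links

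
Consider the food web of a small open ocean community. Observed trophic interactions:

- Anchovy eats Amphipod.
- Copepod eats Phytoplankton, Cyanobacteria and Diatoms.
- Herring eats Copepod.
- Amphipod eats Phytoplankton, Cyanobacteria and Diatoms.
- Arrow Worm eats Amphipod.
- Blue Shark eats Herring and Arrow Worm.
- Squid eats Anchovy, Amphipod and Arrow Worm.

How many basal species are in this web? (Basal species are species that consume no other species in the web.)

3

Basal species (no prey listed): Cyanobacteria, Phytoplankton, Diatoms.
Count: 3.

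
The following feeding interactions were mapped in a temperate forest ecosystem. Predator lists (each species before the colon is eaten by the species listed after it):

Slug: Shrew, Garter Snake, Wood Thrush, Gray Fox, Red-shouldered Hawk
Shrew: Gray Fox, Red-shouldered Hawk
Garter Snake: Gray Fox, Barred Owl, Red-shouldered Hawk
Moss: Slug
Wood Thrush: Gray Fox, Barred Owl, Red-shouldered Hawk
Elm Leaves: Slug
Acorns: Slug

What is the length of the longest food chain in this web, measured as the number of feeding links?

One longest chain: Moss → Slug → Shrew → Gray Fox.
It has 4 species and 3 links.

3 links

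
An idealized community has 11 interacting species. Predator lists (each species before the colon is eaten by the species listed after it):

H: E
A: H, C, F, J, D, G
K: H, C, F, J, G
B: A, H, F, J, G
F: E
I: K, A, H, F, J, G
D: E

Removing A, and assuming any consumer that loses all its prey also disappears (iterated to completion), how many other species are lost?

Remove A.
Round 1: D (all prey gone) → extinct.
No further losses. Total secondary extinctions: 1.

1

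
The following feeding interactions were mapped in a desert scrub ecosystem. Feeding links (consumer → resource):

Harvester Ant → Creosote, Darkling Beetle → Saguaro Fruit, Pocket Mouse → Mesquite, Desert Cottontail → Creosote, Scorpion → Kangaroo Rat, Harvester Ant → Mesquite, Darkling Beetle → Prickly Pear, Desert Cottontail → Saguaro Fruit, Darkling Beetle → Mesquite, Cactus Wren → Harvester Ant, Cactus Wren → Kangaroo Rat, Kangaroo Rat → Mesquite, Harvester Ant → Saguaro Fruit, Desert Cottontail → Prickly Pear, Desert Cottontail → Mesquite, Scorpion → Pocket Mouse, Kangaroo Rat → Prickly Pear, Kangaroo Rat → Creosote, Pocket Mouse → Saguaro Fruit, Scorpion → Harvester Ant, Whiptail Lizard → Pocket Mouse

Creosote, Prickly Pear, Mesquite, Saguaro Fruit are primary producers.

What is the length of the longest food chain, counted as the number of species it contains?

3 species

One longest chain: Mesquite → Pocket Mouse → Whiptail Lizard.
It has 3 species and 2 links.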